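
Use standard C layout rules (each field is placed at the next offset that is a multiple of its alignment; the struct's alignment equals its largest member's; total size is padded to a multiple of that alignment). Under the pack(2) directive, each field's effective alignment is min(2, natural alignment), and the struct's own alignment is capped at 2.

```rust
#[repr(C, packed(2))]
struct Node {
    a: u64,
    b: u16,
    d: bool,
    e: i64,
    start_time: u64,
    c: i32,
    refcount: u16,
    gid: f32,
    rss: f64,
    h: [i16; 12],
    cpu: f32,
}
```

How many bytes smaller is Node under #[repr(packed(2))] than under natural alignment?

natural layout:
  @0: a [8B, align 8] → 8
  @8: b [2B, align 2] → 10
  @10: d [1B, align 1] → 11
  +5 pad (align 8)
  @16: e [8B, align 8] → 24
  @24: start_time [8B, align 8] → 32
  @32: c [4B, align 4] → 36
  @36: refcount [2B, align 2] → 38
  +2 pad (align 4)
  @40: gid [4B, align 4] → 44
  +4 pad (align 8)
  @48: rss [8B, align 8] → 56
  @56: h [24B, align 2] → 80
  @80: cpu [4B, align 4] → 84
  +4 tail pad (align 8)
  size 88, align 8
packed(2) layout:
  @0: a [8B, align 2] → 8
  @8: b [2B, align 2] → 10
  @10: d [1B, align 1] → 11
  +1 pad (align 2)
  @12: e [8B, align 2] → 20
  @20: start_time [8B, align 2] → 28
  @28: c [4B, align 2] → 32
  @32: refcount [2B, align 2] → 34
  @34: gid [4B, align 2] → 38
  @38: rss [8B, align 2] → 46
  @46: h [24B, align 2] → 70
  @70: cpu [4B, align 2] → 74
  size 74, align 2
88 − 74 = 14

14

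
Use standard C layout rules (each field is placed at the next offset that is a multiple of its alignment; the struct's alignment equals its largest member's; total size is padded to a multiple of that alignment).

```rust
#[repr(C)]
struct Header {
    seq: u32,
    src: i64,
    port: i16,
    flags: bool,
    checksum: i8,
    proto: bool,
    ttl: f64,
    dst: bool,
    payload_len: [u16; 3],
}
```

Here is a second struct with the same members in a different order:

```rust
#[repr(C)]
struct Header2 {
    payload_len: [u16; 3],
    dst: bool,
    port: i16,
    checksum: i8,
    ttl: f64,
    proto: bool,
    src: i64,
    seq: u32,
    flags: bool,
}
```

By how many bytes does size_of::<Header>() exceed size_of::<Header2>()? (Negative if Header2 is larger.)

-8

@0: seq [4B, align 4] → 4
+4 pad (align 8)
@8: src [8B, align 8] → 16
@16: port [2B, align 2] → 18
@18: flags [1B, align 1] → 19
@19: checksum [1B, align 1] → 20
@20: proto [1B, align 1] → 21
+3 pad (align 8)
@24: ttl [8B, align 8] → 32
@32: dst [1B, align 1] → 33
+1 pad (align 2)
@34: payload_len [6B, align 2] → 40
size 40, align 8
— Header2 —
@0: payload_len [6B, align 2] → 6
@6: dst [1B, align 1] → 7
+1 pad (align 2)
@8: port [2B, align 2] → 10
@10: checksum [1B, align 1] → 11
+5 pad (align 8)
@16: ttl [8B, align 8] → 24
@24: proto [1B, align 1] → 25
+7 pad (align 8)
@32: src [8B, align 8] → 40
@40: seq [4B, align 4] → 44
@44: flags [1B, align 1] → 45
+3 tail pad (align 8)
size 48, align 8
40 − 48 = -8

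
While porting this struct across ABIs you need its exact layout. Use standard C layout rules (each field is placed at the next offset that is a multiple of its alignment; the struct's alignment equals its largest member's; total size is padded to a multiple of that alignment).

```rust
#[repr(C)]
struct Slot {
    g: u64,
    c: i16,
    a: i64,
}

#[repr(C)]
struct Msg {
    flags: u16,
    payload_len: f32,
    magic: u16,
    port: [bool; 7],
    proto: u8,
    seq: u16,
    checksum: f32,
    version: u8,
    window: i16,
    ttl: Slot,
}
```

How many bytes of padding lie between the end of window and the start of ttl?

4

Slot: g at 0 (size 8, align 8) → ends 8; c at 8 (size 2, align 2) → ends 10; pad 6 to align 8 for a; a at 16 (size 8, align 8) → ends 24; total 24 bytes, alignment 8
flags at 0 (size 2, align 2) → ends 2
pad 2 to align 4 for payload_len
payload_len at 4 (size 4, align 4) → ends 8
magic at 8 (size 2, align 2) → ends 10
port at 10 (size 7, align 1) → ends 17
proto at 17 (size 1, align 1) → ends 18
seq at 18 (size 2, align 2) → ends 20
checksum at 20 (size 4, align 4) → ends 24
version at 24 (size 1, align 1) → ends 25
pad 1 to align 2 for window
window at 26 (size 2, align 2) → ends 28
pad 4 to align 8 for ttl
ttl at 32 (size 24, align 8) → ends 56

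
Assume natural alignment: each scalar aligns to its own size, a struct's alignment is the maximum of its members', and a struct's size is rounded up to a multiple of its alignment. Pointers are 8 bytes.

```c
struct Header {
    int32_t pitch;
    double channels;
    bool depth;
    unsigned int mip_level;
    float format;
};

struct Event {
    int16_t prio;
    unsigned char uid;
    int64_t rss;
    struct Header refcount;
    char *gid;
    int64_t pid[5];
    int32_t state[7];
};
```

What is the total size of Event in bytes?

128 bytes

Header: @0: pitch [4B, align 4] → 4; +4 pad (align 8); @8: channels [8B, align 8] → 16; @16: depth [1B, align 1] → 17; +3 pad (align 4); @20: mip_level [4B, align 4] → 24; @24: format [4B, align 4] → 28; +4 tail pad (align 8); size 32, align 8
@0: prio [2B, align 2] → 2
@2: uid [1B, align 1] → 3
+5 pad (align 8)
@8: rss [8B, align 8] → 16
@16: refcount [32B, align 8] → 48
@48: gid [8B, align 8] → 56
@56: pid [40B, align 8] → 96
@96: state [28B, align 4] → 124
+4 tail pad (align 8)
size 128, align 8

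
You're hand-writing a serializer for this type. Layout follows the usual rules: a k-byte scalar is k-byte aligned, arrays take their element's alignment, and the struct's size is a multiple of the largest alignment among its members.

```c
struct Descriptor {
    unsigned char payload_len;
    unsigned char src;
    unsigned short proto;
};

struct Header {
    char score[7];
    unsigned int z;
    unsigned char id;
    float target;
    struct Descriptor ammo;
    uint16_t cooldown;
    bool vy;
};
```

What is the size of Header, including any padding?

28

Descriptor: 0..1  payload_len  (1B, 1-aligned); 1..2  src  (1B, 1-aligned); 2..4  proto  (2B, 2-aligned); sizeof = 4, alignof = 2
0..7  score  (7B, 1-aligned)
7..8  -- padding (1B)
8..12  z  (4B, 4-aligned)
12..13  id  (1B, 1-aligned)
13..16  -- padding (3B)
16..20  target  (4B, 4-aligned)
20..24  ammo  (4B, 2-aligned)
24..26  cooldown  (2B, 2-aligned)
26..27  vy  (1B, 1-aligned)
27..28  -- tail padding (1B)
sizeof = 28, alignof = 4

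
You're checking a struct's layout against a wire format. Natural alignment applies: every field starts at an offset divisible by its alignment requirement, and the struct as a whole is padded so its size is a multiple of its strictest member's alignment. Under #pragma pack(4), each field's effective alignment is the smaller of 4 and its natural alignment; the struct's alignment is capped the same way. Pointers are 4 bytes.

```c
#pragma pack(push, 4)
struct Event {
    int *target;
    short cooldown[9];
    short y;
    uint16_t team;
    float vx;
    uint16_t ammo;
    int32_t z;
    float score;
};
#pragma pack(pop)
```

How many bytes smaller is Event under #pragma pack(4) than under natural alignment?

0

natural layout:
  0..4  target  (4B, 4-aligned)
  4..22  cooldown  (18B, 2-aligned)
  22..24  y  (2B, 2-aligned)
  24..26  team  (2B, 2-aligned)
  26..28  -- padding (2B)
  28..32  vx  (4B, 4-aligned)
  32..34  ammo  (2B, 2-aligned)
  34..36  -- padding (2B)
  36..40  z  (4B, 4-aligned)
  40..44  score  (4B, 4-aligned)
  sizeof = 44, alignof = 4
packed(4) layout:
  0..4  target  (4B, 4-aligned)
  4..22  cooldown  (18B, 2-aligned)
  22..24  y  (2B, 2-aligned)
  24..26  team  (2B, 2-aligned)
  26..28  -- padding (2B)
  28..32  vx  (4B, 4-aligned)
  32..34  ammo  (2B, 2-aligned)
  34..36  -- padding (2B)
  36..40  z  (4B, 4-aligned)
  40..44  score  (4B, 4-aligned)
  sizeof = 44, alignof = 4
44 − 44 = 0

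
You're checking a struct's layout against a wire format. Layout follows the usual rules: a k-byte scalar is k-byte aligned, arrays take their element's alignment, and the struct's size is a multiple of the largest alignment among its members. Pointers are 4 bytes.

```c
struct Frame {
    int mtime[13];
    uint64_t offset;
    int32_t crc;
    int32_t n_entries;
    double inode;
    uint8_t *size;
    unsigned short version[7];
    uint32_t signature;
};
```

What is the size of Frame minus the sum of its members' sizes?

mtime at 0 (size 52, align 4) → ends 52
pad 4 to align 8 for offset
offset at 56 (size 8, align 8) → ends 64
crc at 64 (size 4, align 4) → ends 68
n_entries at 68 (size 4, align 4) → ends 72
inode at 72 (size 8, align 8) → ends 80
size at 80 (size 4, align 4) → ends 84
version at 84 (size 14, align 2) → ends 98
pad 2 to align 4 for signature
signature at 100 (size 4, align 4) → ends 104
total 104 bytes, alignment 8
data bytes 98, size 104 → padding 6

6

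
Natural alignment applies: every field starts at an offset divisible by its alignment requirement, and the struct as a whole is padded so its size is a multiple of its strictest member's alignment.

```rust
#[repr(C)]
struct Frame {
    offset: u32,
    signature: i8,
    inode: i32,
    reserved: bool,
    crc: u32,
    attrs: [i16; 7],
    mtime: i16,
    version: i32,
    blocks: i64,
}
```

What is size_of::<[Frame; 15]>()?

@0: offset [4B, align 4] → 4
@4: signature [1B, align 1] → 5
+3 pad (align 4)
@8: inode [4B, align 4] → 12
@12: reserved [1B, align 1] → 13
+3 pad (align 4)
@16: crc [4B, align 4] → 20
@20: attrs [14B, align 2] → 34
@34: mtime [2B, align 2] → 36
@36: version [4B, align 4] → 40
@40: blocks [8B, align 8] → 48
size 48, align 8
array of 15: 15 × 48 = 720

720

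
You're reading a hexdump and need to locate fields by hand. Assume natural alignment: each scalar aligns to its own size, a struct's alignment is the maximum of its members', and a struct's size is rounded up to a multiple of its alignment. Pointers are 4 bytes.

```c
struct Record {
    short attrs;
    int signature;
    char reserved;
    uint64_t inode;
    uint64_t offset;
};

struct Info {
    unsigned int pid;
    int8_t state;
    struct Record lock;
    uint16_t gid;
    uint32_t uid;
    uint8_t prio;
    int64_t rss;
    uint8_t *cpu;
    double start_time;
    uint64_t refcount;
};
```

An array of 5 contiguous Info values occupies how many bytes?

440

Record: attrs at 0 (size 2, align 2) → ends 2; pad 2 to align 4 for signature; signature at 4 (size 4, align 4) → ends 8; reserved at 8 (size 1, align 1) → ends 9; pad 7 to align 8 for inode; inode at 16 (size 8, align 8) → ends 24; offset at 24 (size 8, align 8) → ends 32; total 32 bytes, alignment 8
pid at 0 (size 4, align 4) → ends 4
state at 4 (size 1, align 1) → ends 5
pad 3 to align 8 for lock
lock at 8 (size 32, align 8) → ends 40
gid at 40 (size 2, align 2) → ends 42
pad 2 to align 4 for uid
uid at 44 (size 4, align 4) → ends 48
prio at 48 (size 1, align 1) → ends 49
pad 7 to align 8 for rss
rss at 56 (size 8, align 8) → ends 64
cpu at 64 (size 4, align 4) → ends 68
pad 4 to align 8 for start_time
start_time at 72 (size 8, align 8) → ends 80
refcount at 80 (size 8, align 8) → ends 88
total 88 bytes, alignment 8
array of 5: 5 × 88 = 440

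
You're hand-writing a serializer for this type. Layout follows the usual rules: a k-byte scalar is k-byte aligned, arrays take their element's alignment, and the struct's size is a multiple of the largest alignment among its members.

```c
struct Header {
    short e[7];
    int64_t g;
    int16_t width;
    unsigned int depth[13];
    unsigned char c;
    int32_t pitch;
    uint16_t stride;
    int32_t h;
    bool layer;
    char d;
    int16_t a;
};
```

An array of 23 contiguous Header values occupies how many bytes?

2392

@0: e [14B, align 2] → 14
+2 pad (align 8)
@16: g [8B, align 8] → 24
@24: width [2B, align 2] → 26
+2 pad (align 4)
@28: depth [52B, align 4] → 80
@80: c [1B, align 1] → 81
+3 pad (align 4)
@84: pitch [4B, align 4] → 88
@88: stride [2B, align 2] → 90
+2 pad (align 4)
@92: h [4B, align 4] → 96
@96: layer [1B, align 1] → 97
@97: d [1B, align 1] → 98
@98: a [2B, align 2] → 100
+4 tail pad (align 8)
size 104, align 8
array of 23: 23 × 104 = 2392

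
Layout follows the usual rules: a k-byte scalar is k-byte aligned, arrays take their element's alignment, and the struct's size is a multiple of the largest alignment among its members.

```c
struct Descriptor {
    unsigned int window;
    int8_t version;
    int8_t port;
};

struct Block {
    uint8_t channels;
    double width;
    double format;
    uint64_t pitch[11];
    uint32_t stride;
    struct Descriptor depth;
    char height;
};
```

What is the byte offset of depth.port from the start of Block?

121

Descriptor: @0: window [4B, align 4] → 4; @4: version [1B, align 1] → 5; @5: port [1B, align 1] → 6; +2 tail pad (align 4); size 8, align 4
@0: channels [1B, align 1] → 1
+7 pad (align 8)
@8: width [8B, align 8] → 16
@16: format [8B, align 8] → 24
@24: pitch [88B, align 8] → 112
@112: stride [4B, align 4] → 116
@116: depth [8B, align 4] → 124
within Descriptor: port at 5
116 + 5 = 121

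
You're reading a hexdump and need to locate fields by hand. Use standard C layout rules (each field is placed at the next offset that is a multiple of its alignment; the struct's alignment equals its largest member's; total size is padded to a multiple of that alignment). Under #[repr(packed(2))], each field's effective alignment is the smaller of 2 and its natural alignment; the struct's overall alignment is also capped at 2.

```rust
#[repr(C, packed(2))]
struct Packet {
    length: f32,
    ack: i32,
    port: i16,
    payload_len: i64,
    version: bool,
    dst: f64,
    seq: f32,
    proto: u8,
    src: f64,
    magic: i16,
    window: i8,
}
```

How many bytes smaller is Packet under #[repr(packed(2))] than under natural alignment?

natural layout:
  length at 0 (size 4, align 4) → ends 4
  ack at 4 (size 4, align 4) → ends 8
  port at 8 (size 2, align 2) → ends 10
  pad 6 to align 8 for payload_len
  payload_len at 16 (size 8, align 8) → ends 24
  version at 24 (size 1, align 1) → ends 25
  pad 7 to align 8 for dst
  dst at 32 (size 8, align 8) → ends 40
  seq at 40 (size 4, align 4) → ends 44
  proto at 44 (size 1, align 1) → ends 45
  pad 3 to align 8 for src
  src at 48 (size 8, align 8) → ends 56
  magic at 56 (size 2, align 2) → ends 58
  window at 58 (size 1, align 1) → ends 59
  tail pad 5 to reach multiple of 8
  total 64 bytes, alignment 8
packed(2) layout:
  length at 0 (size 4, align 2) → ends 4
  ack at 4 (size 4, align 2) → ends 8
  port at 8 (size 2, align 2) → ends 10
  payload_len at 10 (size 8, align 2) → ends 18
  version at 18 (size 1, align 1) → ends 19
  pad 1 to align 2 for dst
  dst at 20 (size 8, align 2) → ends 28
  seq at 28 (size 4, align 2) → ends 32
  proto at 32 (size 1, align 1) → ends 33
  pad 1 to align 2 for src
  src at 34 (size 8, align 2) → ends 42
  magic at 42 (size 2, align 2) → ends 44
  window at 44 (size 1, align 1) → ends 45
  tail pad 1 to reach multiple of 2
  total 46 bytes, alignment 2
64 − 46 = 18

18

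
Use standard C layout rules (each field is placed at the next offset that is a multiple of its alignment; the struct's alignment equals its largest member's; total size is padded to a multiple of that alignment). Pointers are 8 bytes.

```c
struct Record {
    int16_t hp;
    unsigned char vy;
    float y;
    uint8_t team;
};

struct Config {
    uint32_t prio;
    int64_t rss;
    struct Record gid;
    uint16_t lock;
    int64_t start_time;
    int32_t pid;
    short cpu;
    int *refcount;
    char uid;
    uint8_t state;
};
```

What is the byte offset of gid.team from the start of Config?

Record: 0..2  hp  (2B, 2-aligned); 2..3  vy  (1B, 1-aligned); 3..4  -- padding (1B); 4..8  y  (4B, 4-aligned); 8..9  team  (1B, 1-aligned); 9..12  -- tail padding (3B); sizeof = 12, alignof = 4
0..4  prio  (4B, 4-aligned)
4..8  -- padding (4B)
8..16  rss  (8B, 8-aligned)
16..28  gid  (12B, 4-aligned)
within Record: team at 8
16 + 8 = 24

24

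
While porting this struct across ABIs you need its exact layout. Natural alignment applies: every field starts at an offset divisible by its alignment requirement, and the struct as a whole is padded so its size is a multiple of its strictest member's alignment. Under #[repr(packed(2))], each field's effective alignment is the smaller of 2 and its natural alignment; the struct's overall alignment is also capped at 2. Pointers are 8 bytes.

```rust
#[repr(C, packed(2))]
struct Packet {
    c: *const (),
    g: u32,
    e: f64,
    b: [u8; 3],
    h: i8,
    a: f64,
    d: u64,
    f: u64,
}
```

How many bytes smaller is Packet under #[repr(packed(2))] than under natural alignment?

natural layout:
  c at 0 (size 8, align 8) → ends 8
  g at 8 (size 4, align 4) → ends 12
  pad 4 to align 8 for e
  e at 16 (size 8, align 8) → ends 24
  b at 24 (size 3, align 1) → ends 27
  h at 27 (size 1, align 1) → ends 28
  pad 4 to align 8 for a
  a at 32 (size 8, align 8) → ends 40
  d at 40 (size 8, align 8) → ends 48
  f at 48 (size 8, align 8) → ends 56
  total 56 bytes, alignment 8
packed(2) layout:
  c at 0 (size 8, align 2) → ends 8
  g at 8 (size 4, align 2) → ends 12
  e at 12 (size 8, align 2) → ends 20
  b at 20 (size 3, align 1) → ends 23
  h at 23 (size 1, align 1) → ends 24
  a at 24 (size 8, align 2) → ends 32
  d at 32 (size 8, align 2) → ends 40
  f at 40 (size 8, align 2) → ends 48
  total 48 bytes, alignment 2
56 − 48 = 8

8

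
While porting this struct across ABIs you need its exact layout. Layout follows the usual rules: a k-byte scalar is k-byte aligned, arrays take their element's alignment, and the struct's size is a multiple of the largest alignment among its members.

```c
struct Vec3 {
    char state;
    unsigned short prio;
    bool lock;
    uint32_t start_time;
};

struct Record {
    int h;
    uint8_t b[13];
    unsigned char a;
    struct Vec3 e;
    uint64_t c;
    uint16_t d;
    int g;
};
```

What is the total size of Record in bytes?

48

Vec3: 0..1  state  (1B, 1-aligned); 1..2  -- padding (1B); 2..4  prio  (2B, 2-aligned); 4..5  lock  (1B, 1-aligned); 5..8  -- padding (3B); 8..12  start_time  (4B, 4-aligned); sizeof = 12, alignof = 4
0..4  h  (4B, 4-aligned)
4..17  b  (13B, 1-aligned)
17..18  a  (1B, 1-aligned)
18..20  -- padding (2B)
20..32  e  (12B, 4-aligned)
32..40  c  (8B, 8-aligned)
40..42  d  (2B, 2-aligned)
42..44  -- padding (2B)
44..48  g  (4B, 4-aligned)
sizeof = 48, alignof = 8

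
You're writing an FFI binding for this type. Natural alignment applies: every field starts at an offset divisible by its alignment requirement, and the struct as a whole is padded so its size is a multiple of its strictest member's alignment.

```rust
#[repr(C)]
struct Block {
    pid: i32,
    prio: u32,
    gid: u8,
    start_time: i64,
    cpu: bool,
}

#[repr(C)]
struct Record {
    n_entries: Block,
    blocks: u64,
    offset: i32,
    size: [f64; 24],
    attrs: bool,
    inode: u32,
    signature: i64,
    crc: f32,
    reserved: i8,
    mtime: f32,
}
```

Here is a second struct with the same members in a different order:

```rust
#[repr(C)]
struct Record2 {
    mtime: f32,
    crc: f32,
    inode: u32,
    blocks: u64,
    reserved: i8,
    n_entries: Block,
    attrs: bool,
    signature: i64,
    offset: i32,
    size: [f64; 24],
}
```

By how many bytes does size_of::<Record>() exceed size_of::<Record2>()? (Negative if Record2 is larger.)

-8

Block: pid at 0 (size 4, align 4) → ends 4; prio at 4 (size 4, align 4) → ends 8; gid at 8 (size 1, align 1) → ends 9; pad 7 to align 8 for start_time; start_time at 16 (size 8, align 8) → ends 24; cpu at 24 (size 1, align 1) → ends 25; tail pad 7 to reach multiple of 8; total 32 bytes, alignment 8
n_entries at 0 (size 32, align 8) → ends 32
blocks at 32 (size 8, align 8) → ends 40
offset at 40 (size 4, align 4) → ends 44
pad 4 to align 8 for size
size at 48 (size 192, align 8) → ends 240
attrs at 240 (size 1, align 1) → ends 241
pad 3 to align 4 for inode
inode at 244 (size 4, align 4) → ends 248
signature at 248 (size 8, align 8) → ends 256
crc at 256 (size 4, align 4) → ends 260
reserved at 260 (size 1, align 1) → ends 261
pad 3 to align 4 for mtime
mtime at 264 (size 4, align 4) → ends 268
tail pad 4 to reach multiple of 8
total 272 bytes, alignment 8
— Record2 —
mtime at 0 (size 4, align 4) → ends 4
crc at 4 (size 4, align 4) → ends 8
inode at 8 (size 4, align 4) → ends 12
pad 4 to align 8 for blocks
blocks at 16 (size 8, align 8) → ends 24
reserved at 24 (size 1, align 1) → ends 25
pad 7 to align 8 for n_entries
n_entries at 32 (size 32, align 8) → ends 64
attrs at 64 (size 1, align 1) → ends 65
pad 7 to align 8 for signature
signature at 72 (size 8, align 8) → ends 80
offset at 80 (size 4, align 4) → ends 84
pad 4 to align 8 for size
size at 88 (size 192, align 8) → ends 280
total 280 bytes, alignment 8
272 − 280 = -8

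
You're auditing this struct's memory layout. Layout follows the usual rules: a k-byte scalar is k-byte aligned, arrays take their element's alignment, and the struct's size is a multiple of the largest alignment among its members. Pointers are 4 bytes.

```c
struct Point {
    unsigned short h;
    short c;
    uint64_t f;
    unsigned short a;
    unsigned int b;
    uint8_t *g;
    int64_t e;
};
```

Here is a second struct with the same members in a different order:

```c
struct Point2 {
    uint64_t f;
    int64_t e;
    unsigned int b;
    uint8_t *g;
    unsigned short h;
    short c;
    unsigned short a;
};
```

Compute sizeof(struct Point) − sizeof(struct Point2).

8

0..2  h  (2B, 2-aligned)
2..4  c  (2B, 2-aligned)
4..8  -- padding (4B)
8..16  f  (8B, 8-aligned)
16..18  a  (2B, 2-aligned)
18..20  -- padding (2B)
20..24  b  (4B, 4-aligned)
24..28  g  (4B, 4-aligned)
28..32  -- padding (4B)
32..40  e  (8B, 8-aligned)
sizeof = 40, alignof = 8
— Point2 —
0..8  f  (8B, 8-aligned)
8..16  e  (8B, 8-aligned)
16..20  b  (4B, 4-aligned)
20..24  g  (4B, 4-aligned)
24..26  h  (2B, 2-aligned)
26..28  c  (2B, 2-aligned)
28..30  a  (2B, 2-aligned)
30..32  -- tail padding (2B)
sizeof = 32, alignof = 8
40 − 32 = 8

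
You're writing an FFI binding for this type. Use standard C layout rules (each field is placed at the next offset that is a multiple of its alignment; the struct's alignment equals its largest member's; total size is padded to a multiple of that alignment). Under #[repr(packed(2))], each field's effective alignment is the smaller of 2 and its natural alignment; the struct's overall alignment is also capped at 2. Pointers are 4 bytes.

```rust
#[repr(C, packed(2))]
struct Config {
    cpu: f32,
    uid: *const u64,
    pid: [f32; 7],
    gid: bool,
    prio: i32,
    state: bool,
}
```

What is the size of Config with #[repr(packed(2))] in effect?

@0: cpu [4B, align 2] → 4
@4: uid [4B, align 2] → 8
@8: pid [28B, align 2] → 36
@36: gid [1B, align 1] → 37
+1 pad (align 2)
@38: prio [4B, align 2] → 42
@42: state [1B, align 1] → 43
+1 tail pad (align 2)
size 44, align 2

44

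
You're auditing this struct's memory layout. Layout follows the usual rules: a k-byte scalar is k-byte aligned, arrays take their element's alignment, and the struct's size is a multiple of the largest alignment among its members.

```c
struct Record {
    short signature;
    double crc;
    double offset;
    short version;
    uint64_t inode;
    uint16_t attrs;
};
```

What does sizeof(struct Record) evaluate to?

48 bytes

0..2  signature  (2B, 2-aligned)
2..8  -- padding (6B)
8..16  crc  (8B, 8-aligned)
16..24  offset  (8B, 8-aligned)
24..26  version  (2B, 2-aligned)
26..32  -- padding (6B)
32..40  inode  (8B, 8-aligned)
40..42  attrs  (2B, 2-aligned)
42..48  -- tail padding (6B)
sizeof = 48, alignof = 8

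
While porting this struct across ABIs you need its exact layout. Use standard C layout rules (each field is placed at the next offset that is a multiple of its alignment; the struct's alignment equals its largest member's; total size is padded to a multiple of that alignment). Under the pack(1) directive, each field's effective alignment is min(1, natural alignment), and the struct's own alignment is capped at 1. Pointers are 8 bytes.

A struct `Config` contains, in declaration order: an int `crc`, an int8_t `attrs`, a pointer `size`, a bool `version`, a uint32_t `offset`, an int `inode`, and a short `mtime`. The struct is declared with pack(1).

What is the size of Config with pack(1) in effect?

crc at 0 (size 4, align 1) → ends 4
attrs at 4 (size 1, align 1) → ends 5
size at 5 (size 8, align 1) → ends 13
version at 13 (size 1, align 1) → ends 14
offset at 14 (size 4, align 1) → ends 18
inode at 18 (size 4, align 1) → ends 22
mtime at 22 (size 2, align 1) → ends 24
total 24 bytes, alignment 1

24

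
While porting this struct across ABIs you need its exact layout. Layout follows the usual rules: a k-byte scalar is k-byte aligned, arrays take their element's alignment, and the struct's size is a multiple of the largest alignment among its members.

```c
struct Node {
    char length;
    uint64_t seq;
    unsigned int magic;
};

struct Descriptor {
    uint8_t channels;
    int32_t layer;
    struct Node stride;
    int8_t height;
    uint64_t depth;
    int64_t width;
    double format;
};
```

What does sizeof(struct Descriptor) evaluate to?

Node: @0: length [1B, align 1] → 1; +7 pad (align 8); @8: seq [8B, align 8] → 16; @16: magic [4B, align 4] → 20; +4 tail pad (align 8); size 24, align 8
@0: channels [1B, align 1] → 1
+3 pad (align 4)
@4: layer [4B, align 4] → 8
@8: stride [24B, align 8] → 32
@32: height [1B, align 1] → 33
+7 pad (align 8)
@40: depth [8B, align 8] → 48
@48: width [8B, align 8] → 56
@56: format [8B, align 8] → 64
size 64, align 8

64 bytes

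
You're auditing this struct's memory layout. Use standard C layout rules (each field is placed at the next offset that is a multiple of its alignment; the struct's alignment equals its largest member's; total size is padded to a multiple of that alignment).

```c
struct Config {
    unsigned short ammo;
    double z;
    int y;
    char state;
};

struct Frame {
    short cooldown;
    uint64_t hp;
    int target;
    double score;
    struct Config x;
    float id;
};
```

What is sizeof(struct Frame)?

Config: @0: ammo [2B, align 2] → 2; +6 pad (align 8); @8: z [8B, align 8] → 16; @16: y [4B, align 4] → 20; @20: state [1B, align 1] → 21; +3 tail pad (align 8); size 24, align 8
@0: cooldown [2B, align 2] → 2
+6 pad (align 8)
@8: hp [8B, align 8] → 16
@16: target [4B, align 4] → 20
+4 pad (align 8)
@24: score [8B, align 8] → 32
@32: x [24B, align 8] → 56
@56: id [4B, align 4] → 60
+4 tail pad (align 8)
size 64, align 8

64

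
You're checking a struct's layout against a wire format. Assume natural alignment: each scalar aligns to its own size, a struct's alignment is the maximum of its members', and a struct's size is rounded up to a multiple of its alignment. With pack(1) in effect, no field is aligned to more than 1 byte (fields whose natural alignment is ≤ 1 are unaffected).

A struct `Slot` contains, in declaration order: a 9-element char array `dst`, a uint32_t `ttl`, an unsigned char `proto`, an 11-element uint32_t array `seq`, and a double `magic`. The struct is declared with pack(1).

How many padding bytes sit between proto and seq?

0

dst at 0 (size 9, align 1) → ends 9
ttl at 9 (size 4, align 1) → ends 13
proto at 13 (size 1, align 1) → ends 14
seq at 14 (size 44, align 1) → ends 58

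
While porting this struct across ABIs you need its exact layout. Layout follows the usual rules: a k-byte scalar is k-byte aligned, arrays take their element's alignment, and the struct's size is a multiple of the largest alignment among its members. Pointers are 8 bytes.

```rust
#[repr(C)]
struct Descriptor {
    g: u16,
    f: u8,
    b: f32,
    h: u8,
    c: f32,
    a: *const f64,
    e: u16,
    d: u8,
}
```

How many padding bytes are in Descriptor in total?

@0: g [2B, align 2] → 2
@2: f [1B, align 1] → 3
+1 pad (align 4)
@4: b [4B, align 4] → 8
@8: h [1B, align 1] → 9
+3 pad (align 4)
@12: c [4B, align 4] → 16
@16: a [8B, align 8] → 24
@24: e [2B, align 2] → 26
@26: d [1B, align 1] → 27
+5 tail pad (align 8)
size 32, align 8
data bytes 23, size 32 → padding 9

9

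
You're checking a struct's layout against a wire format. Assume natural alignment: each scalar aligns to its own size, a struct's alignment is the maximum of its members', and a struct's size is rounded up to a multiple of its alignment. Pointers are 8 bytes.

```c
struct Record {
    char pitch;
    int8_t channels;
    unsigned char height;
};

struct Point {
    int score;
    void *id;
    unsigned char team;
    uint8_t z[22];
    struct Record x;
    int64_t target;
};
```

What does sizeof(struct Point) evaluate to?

56

Record: @0: pitch [1B, align 1] → 1; @1: channels [1B, align 1] → 2; @2: height [1B, align 1] → 3; size 3, align 1
@0: score [4B, align 4] → 4
+4 pad (align 8)
@8: id [8B, align 8] → 16
@16: team [1B, align 1] → 17
@17: z [22B, align 1] → 39
@39: x [3B, align 1] → 42
+6 pad (align 8)
@48: target [8B, align 8] → 56
size 56, align 8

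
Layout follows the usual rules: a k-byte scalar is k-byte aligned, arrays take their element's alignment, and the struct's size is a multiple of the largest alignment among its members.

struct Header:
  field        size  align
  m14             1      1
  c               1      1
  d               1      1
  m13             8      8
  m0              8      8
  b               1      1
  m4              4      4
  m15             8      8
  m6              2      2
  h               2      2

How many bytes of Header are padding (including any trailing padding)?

12

0..1  m14  (1B, 1-aligned)
1..2  c  (1B, 1-aligned)
2..3  d  (1B, 1-aligned)
3..8  -- padding (5B)
8..16  m13  (8B, 8-aligned)
16..24  m0  (8B, 8-aligned)
24..25  b  (1B, 1-aligned)
25..28  -- padding (3B)
28..32  m4  (4B, 4-aligned)
32..40  m15  (8B, 8-aligned)
40..42  m6  (2B, 2-aligned)
42..44  h  (2B, 2-aligned)
44..48  -- tail padding (4B)
sizeof = 48, alignof = 8
data bytes 36, size 48 → padding 12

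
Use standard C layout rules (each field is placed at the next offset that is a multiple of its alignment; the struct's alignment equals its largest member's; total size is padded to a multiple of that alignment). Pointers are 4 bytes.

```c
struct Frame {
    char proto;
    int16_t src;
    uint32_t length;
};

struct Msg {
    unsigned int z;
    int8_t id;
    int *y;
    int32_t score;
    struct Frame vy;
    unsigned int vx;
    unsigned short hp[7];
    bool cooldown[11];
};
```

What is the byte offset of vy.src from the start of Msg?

Frame: proto at 0 (size 1, align 1) → ends 1; pad 1 to align 2 for src; src at 2 (size 2, align 2) → ends 4; length at 4 (size 4, align 4) → ends 8; total 8 bytes, alignment 4
z at 0 (size 4, align 4) → ends 4
id at 4 (size 1, align 1) → ends 5
pad 3 to align 4 for y
y at 8 (size 4, align 4) → ends 12
score at 12 (size 4, align 4) → ends 16
vy at 16 (size 8, align 4) → ends 24
within Frame: src at 2
16 + 2 = 18

18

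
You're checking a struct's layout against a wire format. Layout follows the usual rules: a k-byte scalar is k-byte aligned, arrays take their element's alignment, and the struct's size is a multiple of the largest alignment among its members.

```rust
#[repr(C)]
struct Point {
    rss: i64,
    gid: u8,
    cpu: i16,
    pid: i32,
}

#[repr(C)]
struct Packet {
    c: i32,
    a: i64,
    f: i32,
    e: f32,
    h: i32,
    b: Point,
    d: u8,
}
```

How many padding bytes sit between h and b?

4

Point: rss at 0 (size 8, align 8) → ends 8; gid at 8 (size 1, align 1) → ends 9; pad 1 to align 2 for cpu; cpu at 10 (size 2, align 2) → ends 12; pid at 12 (size 4, align 4) → ends 16; total 16 bytes, alignment 8
c at 0 (size 4, align 4) → ends 4
pad 4 to align 8 for a
a at 8 (size 8, align 8) → ends 16
f at 16 (size 4, align 4) → ends 20
e at 20 (size 4, align 4) → ends 24
h at 24 (size 4, align 4) → ends 28
pad 4 to align 8 for b
b at 32 (size 16, align 8) → ends 48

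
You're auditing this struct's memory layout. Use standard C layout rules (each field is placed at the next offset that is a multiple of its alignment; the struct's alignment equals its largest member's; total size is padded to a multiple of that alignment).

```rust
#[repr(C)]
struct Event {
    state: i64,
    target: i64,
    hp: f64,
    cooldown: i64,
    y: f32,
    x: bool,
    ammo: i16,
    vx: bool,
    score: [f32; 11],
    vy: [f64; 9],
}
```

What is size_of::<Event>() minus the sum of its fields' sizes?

4

@0: state [8B, align 8] → 8
@8: target [8B, align 8] → 16
@16: hp [8B, align 8] → 24
@24: cooldown [8B, align 8] → 32
@32: y [4B, align 4] → 36
@36: x [1B, align 1] → 37
+1 pad (align 2)
@38: ammo [2B, align 2] → 40
@40: vx [1B, align 1] → 41
+3 pad (align 4)
@44: score [44B, align 4] → 88
@88: vy [72B, align 8] → 160
size 160, align 8
data bytes 156, size 160 → padding 4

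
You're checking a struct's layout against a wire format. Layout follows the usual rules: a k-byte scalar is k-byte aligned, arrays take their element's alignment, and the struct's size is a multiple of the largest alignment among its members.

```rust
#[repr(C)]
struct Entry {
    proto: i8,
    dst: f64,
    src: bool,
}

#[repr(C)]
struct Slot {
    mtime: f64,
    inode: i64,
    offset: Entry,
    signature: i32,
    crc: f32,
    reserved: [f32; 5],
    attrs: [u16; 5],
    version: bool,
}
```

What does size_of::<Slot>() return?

80

Entry: @0: proto [1B, align 1] → 1; +7 pad (align 8); @8: dst [8B, align 8] → 16; @16: src [1B, align 1] → 17; +7 tail pad (align 8); size 24, align 8
@0: mtime [8B, align 8] → 8
@8: inode [8B, align 8] → 16
@16: offset [24B, align 8] → 40
@40: signature [4B, align 4] → 44
@44: crc [4B, align 4] → 48
@48: reserved [20B, align 4] → 68
@68: attrs [10B, align 2] → 78
@78: version [1B, align 1] → 79
+1 tail pad (align 8)
size 80, align 8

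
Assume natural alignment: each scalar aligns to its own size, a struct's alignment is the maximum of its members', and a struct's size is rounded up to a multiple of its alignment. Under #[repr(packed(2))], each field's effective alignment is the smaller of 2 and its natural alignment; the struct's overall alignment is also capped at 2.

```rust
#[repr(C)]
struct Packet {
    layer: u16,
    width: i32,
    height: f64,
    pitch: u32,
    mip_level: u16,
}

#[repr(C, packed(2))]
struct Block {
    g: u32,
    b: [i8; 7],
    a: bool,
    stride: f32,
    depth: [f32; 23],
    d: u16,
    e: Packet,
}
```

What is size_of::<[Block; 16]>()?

Packet: @0: layer [2B, align 2] → 2; +2 pad (align 4); @4: width [4B, align 4] → 8; @8: height [8B, align 8] → 16; @16: pitch [4B, align 4] → 20; @20: mip_level [2B, align 2] → 22; +2 tail pad (align 8); size 24, align 8
@0: g [4B, align 2] → 4
@4: b [7B, align 1] → 11
@11: a [1B, align 1] → 12
@12: stride [4B, align 2] → 16
@16: depth [92B, align 2] → 108
@108: d [2B, align 2] → 110
@110: e [24B, align 2] → 134
size 134, align 2
array of 16: 16 × 134 = 2144

2144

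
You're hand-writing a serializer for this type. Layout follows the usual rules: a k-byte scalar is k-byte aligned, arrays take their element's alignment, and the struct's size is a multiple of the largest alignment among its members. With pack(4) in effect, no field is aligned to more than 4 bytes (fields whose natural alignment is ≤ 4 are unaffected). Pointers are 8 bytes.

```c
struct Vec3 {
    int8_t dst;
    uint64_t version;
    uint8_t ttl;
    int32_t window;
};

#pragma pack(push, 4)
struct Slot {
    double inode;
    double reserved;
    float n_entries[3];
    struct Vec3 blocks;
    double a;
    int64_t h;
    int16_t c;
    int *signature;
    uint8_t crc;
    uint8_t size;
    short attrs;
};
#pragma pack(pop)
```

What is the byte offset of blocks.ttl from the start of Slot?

Vec3: @0: dst [1B, align 1] → 1; +7 pad (align 8); @8: version [8B, align 8] → 16; @16: ttl [1B, align 1] → 17; +3 pad (align 4); @20: window [4B, align 4] → 24; size 24, align 8
@0: inode [8B, align 4] → 8
@8: reserved [8B, align 4] → 16
@16: n_entries [12B, align 4] → 28
@28: blocks [24B, align 4] → 52
within Vec3: ttl at 16
28 + 16 = 44

44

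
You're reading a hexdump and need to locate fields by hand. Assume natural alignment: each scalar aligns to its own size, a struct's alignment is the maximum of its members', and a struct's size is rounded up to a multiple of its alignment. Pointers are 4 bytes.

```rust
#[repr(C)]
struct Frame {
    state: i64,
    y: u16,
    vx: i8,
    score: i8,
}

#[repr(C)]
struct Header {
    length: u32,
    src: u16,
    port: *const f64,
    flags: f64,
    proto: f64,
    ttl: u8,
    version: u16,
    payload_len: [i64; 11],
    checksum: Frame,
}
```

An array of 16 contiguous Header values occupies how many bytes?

2304

Frame: 0..8  state  (8B, 8-aligned); 8..10  y  (2B, 2-aligned); 10..11  vx  (1B, 1-aligned); 11..12  score  (1B, 1-aligned); 12..16  -- tail padding (4B); sizeof = 16, alignof = 8
0..4  length  (4B, 4-aligned)
4..6  src  (2B, 2-aligned)
6..8  -- padding (2B)
8..12  port  (4B, 4-aligned)
12..16  -- padding (4B)
16..24  flags  (8B, 8-aligned)
24..32  proto  (8B, 8-aligned)
32..33  ttl  (1B, 1-aligned)
33..34  -- padding (1B)
34..36  version  (2B, 2-aligned)
36..40  -- padding (4B)
40..128  payload_len  (88B, 8-aligned)
128..144  checksum  (16B, 8-aligned)
sizeof = 144, alignof = 8
array of 16: 16 × 144 = 2304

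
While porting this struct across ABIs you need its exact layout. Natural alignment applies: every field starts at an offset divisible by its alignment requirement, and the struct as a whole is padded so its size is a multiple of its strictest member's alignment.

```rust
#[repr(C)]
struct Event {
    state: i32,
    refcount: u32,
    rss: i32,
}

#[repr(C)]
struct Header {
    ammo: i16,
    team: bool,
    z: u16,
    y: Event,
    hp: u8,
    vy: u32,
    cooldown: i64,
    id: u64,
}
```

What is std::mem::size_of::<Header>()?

Event: 0..4  state  (4B, 4-aligned); 4..8  refcount  (4B, 4-aligned); 8..12  rss  (4B, 4-aligned); sizeof = 12, alignof = 4
0..2  ammo  (2B, 2-aligned)
2..3  team  (1B, 1-aligned)
3..4  -- padding (1B)
4..6  z  (2B, 2-aligned)
6..8  -- padding (2B)
8..20  y  (12B, 4-aligned)
20..21  hp  (1B, 1-aligned)
21..24  -- padding (3B)
24..28  vy  (4B, 4-aligned)
28..32  -- padding (4B)
32..40  cooldown  (8B, 8-aligned)
40..48  id  (8B, 8-aligned)
sizeof = 48, alignof = 8

48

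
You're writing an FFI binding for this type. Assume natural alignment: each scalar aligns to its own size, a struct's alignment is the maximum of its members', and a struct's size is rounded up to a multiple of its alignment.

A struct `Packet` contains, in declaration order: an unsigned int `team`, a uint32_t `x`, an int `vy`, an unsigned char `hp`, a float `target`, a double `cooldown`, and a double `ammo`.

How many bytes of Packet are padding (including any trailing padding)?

7

team at 0 (size 4, align 4) → ends 4
x at 4 (size 4, align 4) → ends 8
vy at 8 (size 4, align 4) → ends 12
hp at 12 (size 1, align 1) → ends 13
pad 3 to align 4 for target
target at 16 (size 4, align 4) → ends 20
pad 4 to align 8 for cooldown
cooldown at 24 (size 8, align 8) → ends 32
ammo at 32 (size 8, align 8) → ends 40
total 40 bytes, alignment 8
data bytes 33, size 40 → padding 7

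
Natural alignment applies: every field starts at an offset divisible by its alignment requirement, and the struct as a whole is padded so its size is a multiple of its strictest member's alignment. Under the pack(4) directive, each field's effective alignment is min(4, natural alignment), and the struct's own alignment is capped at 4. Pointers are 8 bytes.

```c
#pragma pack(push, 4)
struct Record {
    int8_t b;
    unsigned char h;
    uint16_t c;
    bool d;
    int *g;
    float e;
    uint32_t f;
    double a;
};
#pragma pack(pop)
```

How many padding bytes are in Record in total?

3

@0: b [1B, align 1] → 1
@1: h [1B, align 1] → 2
@2: c [2B, align 2] → 4
@4: d [1B, align 1] → 5
+3 pad (align 4)
@8: g [8B, align 4] → 16
@16: e [4B, align 4] → 20
@20: f [4B, align 4] → 24
@24: a [8B, align 4] → 32
size 32, align 4
data bytes 29, size 32 → padding 3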